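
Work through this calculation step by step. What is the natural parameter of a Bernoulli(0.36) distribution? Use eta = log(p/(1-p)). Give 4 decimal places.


Natural parameter for Bernoulli: eta = log(p/(1-p)).
p = 0.36, 1-p = 0.64.
p/(1-p) = 0.5625.
eta = log(0.5625) = -0.5754

-0.5754


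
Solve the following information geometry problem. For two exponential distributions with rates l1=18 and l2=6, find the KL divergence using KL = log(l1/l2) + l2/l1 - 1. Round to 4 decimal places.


KL divergence for exponential family:
KL = log(l1/l2) + l2/l1 - 1.
log(18/6) = 1.098612.
6/18 = 0.333333.
KL = 1.098612 + 0.333333 - 1 = 0.4319

0.4319


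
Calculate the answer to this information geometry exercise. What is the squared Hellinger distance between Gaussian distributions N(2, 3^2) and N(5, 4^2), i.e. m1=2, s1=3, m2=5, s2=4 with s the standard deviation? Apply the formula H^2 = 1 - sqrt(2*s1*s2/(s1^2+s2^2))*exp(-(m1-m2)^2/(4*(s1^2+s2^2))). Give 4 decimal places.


Squared Hellinger distance for Gaussians:
H^2 = 1 - sqrt(2*s1*s2/(s1^2+s2^2)) * exp(-(m1-m2)^2/(4*(s1^2+s2^2))).
s1^2 = 9, s2^2 = 16, s1^2+s2^2 = 25.
sqrt(2*3*4/(25)) = 0.979796.
(m1-m2)^2 = (-3)^2 = 9.
exp(-9/(4*25)) = exp(-0.09) = 0.913931.
H^2 = 1 - 0.979796*0.913931 = 0.1045

0.1045


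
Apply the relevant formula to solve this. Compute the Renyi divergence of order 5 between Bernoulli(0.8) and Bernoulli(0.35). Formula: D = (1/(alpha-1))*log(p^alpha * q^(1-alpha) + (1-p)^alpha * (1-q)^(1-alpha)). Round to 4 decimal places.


Renyi divergence of order alpha between Bernoulli distributions:
D = (1/(alpha-1))*log(p^alpha * q^(1-alpha) + (1-p)^alpha * (1-q)^(1-alpha)).
alpha = 5, p = 0.8, q = 0.35.
p^alpha * q^(1-alpha) = 0.8^5 * 0.35^-4 = 21.836235.
(1-p)^alpha * (1-q)^(1-alpha) = 0.2^5 * 0.65^-4 = 0.001793.
sum = 21.836235 + 0.001793 = 21.838028.
D = (1/4)*log(21.838028) = 0.7709

0.7709


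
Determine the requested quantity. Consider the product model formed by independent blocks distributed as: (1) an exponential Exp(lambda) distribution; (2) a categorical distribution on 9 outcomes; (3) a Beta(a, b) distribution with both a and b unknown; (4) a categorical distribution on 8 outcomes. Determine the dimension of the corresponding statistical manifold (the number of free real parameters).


The dimension of a statistical manifold equals the number of free
(independent) real parameters of the model. For a product of independent
blocks the parameter counts add.
- exponential (lambda): 1.
- categorical on 9 outcomes (probabilities sum to 1): 9-1 = 8.
- Beta (a, b): 2.
- categorical on 8 outcomes (probabilities sum to 1): 8-1 = 7.
Total = 1 + 8 + 2 + 7 = 18.
Dimension = 18

18


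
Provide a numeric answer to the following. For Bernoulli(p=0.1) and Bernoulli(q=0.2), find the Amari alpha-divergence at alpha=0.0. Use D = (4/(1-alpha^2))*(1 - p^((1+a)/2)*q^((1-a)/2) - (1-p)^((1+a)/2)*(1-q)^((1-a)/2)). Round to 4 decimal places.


Amari alpha-divergence:
D = (4/(1-alpha^2))*(1 - p^((1+a)/2)*q^((1-a)/2) - (1-p)^((1+a)/2)*(1-q)^((1-a)/2)).
alpha = 0.0, p = 0.1, q = 0.2.
e1 = (1+alpha)/2 = 0.5, e2 = (1-alpha)/2 = 0.5.
t1 = p^e1 * q^e2 = 0.1^0.5 * 0.2^0.5 = 0.141421.
t2 = (1-p)^e1 * (1-q)^e2 = 0.9^0.5 * 0.8^0.5 = 0.848528.
4/(1-alpha^2) = 4.0.
D = 4.0*(1 - 0.141421 - 0.848528) = 0.0402

0.0402


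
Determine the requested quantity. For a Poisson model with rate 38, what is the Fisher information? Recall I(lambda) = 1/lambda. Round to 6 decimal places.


Fisher information for Poisson: I(lambda) = 1/lambda.
lambda = 38.
I(lambda) = 1/38 = 0.026316

0.026316


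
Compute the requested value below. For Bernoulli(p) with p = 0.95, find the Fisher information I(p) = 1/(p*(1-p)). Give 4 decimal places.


For Bernoulli(p), Fisher information is I(p) = 1/(p*(1-p)).
p = 0.95, 1-p = 0.05.
p*(1-p) = 0.0475.
I(p) = 1/0.0475 = 21.0526

21.0526


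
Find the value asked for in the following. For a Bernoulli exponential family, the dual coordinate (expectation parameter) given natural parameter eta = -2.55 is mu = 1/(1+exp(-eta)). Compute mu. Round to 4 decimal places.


Dual coordinate (expectation parameter) for Bernoulli:
mu = 1/(1+exp(-eta)).
eta = -2.55.
exp(-eta) = exp(2.55) = 12.807104.
mu = 1/(1+12.807104) = 0.0724

0.0724


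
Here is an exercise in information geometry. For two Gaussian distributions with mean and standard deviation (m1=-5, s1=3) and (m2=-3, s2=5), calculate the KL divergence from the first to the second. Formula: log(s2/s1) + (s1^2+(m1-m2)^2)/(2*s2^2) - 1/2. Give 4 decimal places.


KL divergence between normal distributions:
KL = log(s2/s1) + (s1^2 + (m1-m2)^2)/(2*s2^2) - 1/2.
log(5/3) = 0.510826.
(3^2 + (-5--3)^2)/(2*5^2) = (9 + 4)/50 = 0.26.
KL = 0.510826 + 0.26 - 0.5 = 0.2708

0.2708


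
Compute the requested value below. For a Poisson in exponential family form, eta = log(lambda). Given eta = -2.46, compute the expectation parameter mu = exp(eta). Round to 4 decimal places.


Expectation parameter for Poisson exponential family:
mu = exp(eta).
eta = -2.46.
mu = exp(-2.46) = 0.0854

0.0854


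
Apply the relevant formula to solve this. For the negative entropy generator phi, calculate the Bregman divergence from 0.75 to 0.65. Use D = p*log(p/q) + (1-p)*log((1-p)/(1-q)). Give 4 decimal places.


Bregman divergence with negative entropy generator:
D = p*log(p/q) + (1-p)*log((1-p)/(1-q)).
p = 0.75, q = 0.65.
p*log(p/q) = 0.75*log(0.75/0.65) = 0.107326.
(1-p)*log((1-p)/(1-q)) = 0.25*log(0.25/0.35) = -0.084118.
D = 0.107326 + -0.084118 = 0.0232

0.0232


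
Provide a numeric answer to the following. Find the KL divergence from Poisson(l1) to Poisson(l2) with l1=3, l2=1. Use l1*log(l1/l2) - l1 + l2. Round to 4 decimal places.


KL divergence for Poisson:
KL = l1*log(l1/l2) - l1 + l2.
l1 = 3, l2 = 1.
log(3/1) = 1.098612.
l1*log(l1/l2) = 3 * 1.098612 = 3.295837.
KL = 3.295837 - 3 + 1 = 1.2958

1.2958


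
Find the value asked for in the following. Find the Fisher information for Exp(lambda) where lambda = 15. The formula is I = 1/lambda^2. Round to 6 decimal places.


Fisher information for exponential: I(lambda) = 1/lambda^2.
lambda = 15, lambda^2 = 225.
I = 1/225 = 0.004444

0.004444


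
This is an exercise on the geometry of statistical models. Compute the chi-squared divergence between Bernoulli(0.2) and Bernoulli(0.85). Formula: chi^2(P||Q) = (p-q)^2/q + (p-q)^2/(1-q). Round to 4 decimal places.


Chi-squared divergence between Bernoulli distributions:
chi^2 = (p-q)^2/q + (p-q)^2/(1-q).
p = 0.2, q = 0.85, p-q = -0.65.
(p-q)^2 = 0.4225.
term1 = 0.4225/0.85 = 0.497059.
term2 = 0.4225/0.15 = 2.816667.
chi^2 = 0.497059 + 2.816667 = 3.3137

3.3137


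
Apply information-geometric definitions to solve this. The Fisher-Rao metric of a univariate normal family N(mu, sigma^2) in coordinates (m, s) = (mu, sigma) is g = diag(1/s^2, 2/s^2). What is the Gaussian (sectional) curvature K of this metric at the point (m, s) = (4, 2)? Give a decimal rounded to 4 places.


The metric has the form g = (A dm^2 + B ds^2)/s^2 with A = 1, B = 2.
Substitute u = sqrt(A/B)*m: g = B*(du^2 + ds^2)/s^2, i.e. B times the
Poincare upper half-plane metric, which has constant Gaussian curvature -1.
Scaling a 2D metric by a constant c divides the Gaussian curvature by c,
so K = -1/B = -1/(2) = -0.5000 everywhere (the point (m, s) = (4, 2) is irrelevant:
the curvature is constant).
The requested Gaussian curvature is K = -0.5000.

-0.5000


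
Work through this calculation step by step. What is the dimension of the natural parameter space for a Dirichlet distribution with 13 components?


Exponential family dimension calculation:
Dirichlet with 13 components has 13 natural parameters.

13


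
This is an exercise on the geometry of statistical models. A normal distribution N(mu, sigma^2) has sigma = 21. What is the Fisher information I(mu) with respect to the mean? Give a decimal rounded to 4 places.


The Fisher information for the mean of a normal distribution is I(mu) = 1/sigma^2.
sigma = 21, so sigma^2 = 441.
I(mu) = 1/441 = 0.0023

0.0023


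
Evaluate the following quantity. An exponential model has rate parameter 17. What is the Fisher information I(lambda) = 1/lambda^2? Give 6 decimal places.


Fisher information for exponential: I(lambda) = 1/lambda^2.
lambda = 17, lambda^2 = 289.
I = 1/289 = 0.003460

0.003460


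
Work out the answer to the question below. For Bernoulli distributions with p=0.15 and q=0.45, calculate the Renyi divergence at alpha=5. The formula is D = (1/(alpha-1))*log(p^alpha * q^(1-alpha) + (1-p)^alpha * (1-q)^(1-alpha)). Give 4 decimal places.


Renyi divergence of order alpha between Bernoulli distributions:
D = (1/(alpha-1))*log(p^alpha * q^(1-alpha) + (1-p)^alpha * (1-q)^(1-alpha)).
alpha = 5, p = 0.15, q = 0.45.
p^alpha * q^(1-alpha) = 0.15^5 * 0.45^-4 = 0.001852.
(1-p)^alpha * (1-q)^(1-alpha) = 0.85^5 * 0.55^-4 = 4.848907.
sum = 0.001852 + 4.848907 = 4.850759.
D = (1/4)*log(4.850759) = 0.3948

0.3948


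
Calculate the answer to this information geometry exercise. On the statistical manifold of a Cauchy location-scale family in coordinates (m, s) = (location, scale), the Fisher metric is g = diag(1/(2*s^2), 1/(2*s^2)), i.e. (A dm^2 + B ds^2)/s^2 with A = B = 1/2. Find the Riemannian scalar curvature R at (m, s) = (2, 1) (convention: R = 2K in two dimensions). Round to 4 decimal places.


The metric has the form g = (A dm^2 + B ds^2)/s^2 with A = 1/2, B = 1/2.
Substitute u = sqrt(A/B)*m: g = B*(du^2 + ds^2)/s^2, i.e. B times the
Poincare upper half-plane metric, which has constant Gaussian curvature -1.
Scaling a 2D metric by a constant c divides the Gaussian curvature by c,
so K = -1/B = -1/(1/2) = -2.0000 everywhere (the point (m, s) = (2, 1) is irrelevant:
the curvature is constant).
Scalar curvature in dimension 2: R = 2K = -2/(1/2) = -4.0000.

-4.0000


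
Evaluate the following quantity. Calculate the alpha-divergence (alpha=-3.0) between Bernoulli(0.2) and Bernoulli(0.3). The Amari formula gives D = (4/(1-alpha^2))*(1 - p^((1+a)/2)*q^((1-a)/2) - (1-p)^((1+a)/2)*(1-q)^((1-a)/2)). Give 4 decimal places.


Amari alpha-divergence:
D = (4/(1-alpha^2))*(1 - p^((1+a)/2)*q^((1-a)/2) - (1-p)^((1+a)/2)*(1-q)^((1-a)/2)).
alpha = -3.0, p = 0.2, q = 0.3.
e1 = (1+alpha)/2 = -1.0, e2 = (1-alpha)/2 = 2.0.
t1 = p^e1 * q^e2 = 0.2^-1.0 * 0.3^2.0 = 0.45.
t2 = (1-p)^e1 * (1-q)^e2 = 0.8^-1.0 * 0.7^2.0 = 0.6125.
4/(1-alpha^2) = -0.5.
D = -0.5*(1 - 0.45 - 0.6125) = 0.0312

0.0312


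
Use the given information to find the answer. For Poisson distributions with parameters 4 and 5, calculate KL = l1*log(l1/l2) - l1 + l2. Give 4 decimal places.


KL divergence for Poisson:
KL = l1*log(l1/l2) - l1 + l2.
l1 = 4, l2 = 5.
log(4/5) = -0.223144.
l1*log(l1/l2) = 4 * -0.223144 = -0.892574.
KL = -0.892574 - 4 + 5 = 0.1074

0.1074


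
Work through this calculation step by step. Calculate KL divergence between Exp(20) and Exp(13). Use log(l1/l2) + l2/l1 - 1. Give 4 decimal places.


KL divergence for exponential family:
KL = log(l1/l2) + l2/l1 - 1.
log(20/13) = 0.430783.
13/20 = 0.65.
KL = 0.430783 + 0.65 - 1 = 0.0808

0.0808


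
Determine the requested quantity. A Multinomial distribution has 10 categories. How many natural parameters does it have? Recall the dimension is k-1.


Exponential family dimension calculation:
For Multinomial with k=10 categories, dim = k-1 = 9.

9


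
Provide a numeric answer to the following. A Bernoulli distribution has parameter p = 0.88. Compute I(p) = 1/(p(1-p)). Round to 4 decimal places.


For Bernoulli(p), Fisher information is I(p) = 1/(p*(1-p)).
p = 0.88, 1-p = 0.12.
p*(1-p) = 0.1056.
I(p) = 1/0.1056 = 9.4697

9.4697


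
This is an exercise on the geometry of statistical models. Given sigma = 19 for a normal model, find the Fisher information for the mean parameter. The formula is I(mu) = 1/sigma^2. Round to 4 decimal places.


The Fisher information for the mean of a normal distribution is I(mu) = 1/sigma^2.
sigma = 19, so sigma^2 = 361.
I(mu) = 1/361 = 0.0028

0.0028


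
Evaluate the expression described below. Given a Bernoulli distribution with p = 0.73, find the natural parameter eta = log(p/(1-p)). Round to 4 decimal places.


Natural parameter for Bernoulli: eta = log(p/(1-p)).
p = 0.73, 1-p = 0.27.
p/(1-p) = 2.703704.
eta = log(2.703704) = 0.9946

0.9946


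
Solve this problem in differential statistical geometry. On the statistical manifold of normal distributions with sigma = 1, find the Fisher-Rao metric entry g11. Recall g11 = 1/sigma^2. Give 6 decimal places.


For the 2-parameter normal family, the Fisher metric has:
  g11 = 1/sigma^2, g22 = 2/sigma^2.
sigma = 1, sigma^2 = 1.
g11 = 1.000000

1.000000


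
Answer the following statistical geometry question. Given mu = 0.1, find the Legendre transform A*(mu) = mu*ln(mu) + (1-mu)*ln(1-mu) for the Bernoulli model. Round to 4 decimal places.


Legendre transform for Bernoulli:
A*(mu) = mu*log(mu) + (1-mu)*log(1-mu).
mu = 0.1, 1-mu = 0.9.
mu*log(mu) = 0.1*log(0.1) = -0.230259.
(1-mu)*log(1-mu) = 0.9*log(0.9) = -0.094824.
A* = -0.230259 + -0.094824 = -0.3251

-0.3251


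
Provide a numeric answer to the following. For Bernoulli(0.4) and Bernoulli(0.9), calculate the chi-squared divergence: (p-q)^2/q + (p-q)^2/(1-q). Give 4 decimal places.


Chi-squared divergence between Bernoulli distributions:
chi^2 = (p-q)^2/q + (p-q)^2/(1-q).
p = 0.4, q = 0.9, p-q = -0.5.
(p-q)^2 = 0.25.
term1 = 0.25/0.9 = 0.277778.
term2 = 0.25/0.1 = 2.5.
chi^2 = 0.277778 + 2.5 = 2.7778

2.7778


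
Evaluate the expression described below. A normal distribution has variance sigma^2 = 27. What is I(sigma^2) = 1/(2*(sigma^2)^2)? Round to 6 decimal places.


Fisher information for variance: I(sigma^2) = 1/(2*sigma^4).
sigma^2 = 27, so sigma^4 = 729.
I = 1/(2*729) = 1/1458 = 0.000686

0.000686


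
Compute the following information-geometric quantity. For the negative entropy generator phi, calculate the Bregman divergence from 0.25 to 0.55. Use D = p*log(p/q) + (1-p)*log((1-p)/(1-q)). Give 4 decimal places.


Bregman divergence with negative entropy generator:
D = p*log(p/q) + (1-p)*log((1-p)/(1-q)).
p = 0.25, q = 0.55.
p*log(p/q) = 0.25*log(0.25/0.55) = -0.197114.
(1-p)*log((1-p)/(1-q)) = 0.75*log(0.75/0.45) = 0.383119.
D = -0.197114 + 0.383119 = 0.1860

0.1860


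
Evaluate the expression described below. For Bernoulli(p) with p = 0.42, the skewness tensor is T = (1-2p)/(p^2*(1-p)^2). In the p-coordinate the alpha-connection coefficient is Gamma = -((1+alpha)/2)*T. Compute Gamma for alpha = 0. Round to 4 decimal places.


Skewness (Amari-Chentsov) tensor: T = (1-2p)/(p^2*(1-p)^2).
p = 0.42, 1-2p = 0.16, p^2 = 0.1764, (1-p)^2 = 0.3364.
T = 0.16/(0.1764 * 0.3364) = 2.696283.
In the p-coordinate, Gamma^(alpha) = Gamma^(0) - (alpha/2)*T with Gamma^(0) = (1/2)*g'(p) = -T/2,
so Gamma^(alpha) = -((1+alpha)/2)*T.
alpha = 0, -(1+alpha)/2 = -0.5.
Gamma = -0.5 * 2.696283 = -1.3481

-1.3481


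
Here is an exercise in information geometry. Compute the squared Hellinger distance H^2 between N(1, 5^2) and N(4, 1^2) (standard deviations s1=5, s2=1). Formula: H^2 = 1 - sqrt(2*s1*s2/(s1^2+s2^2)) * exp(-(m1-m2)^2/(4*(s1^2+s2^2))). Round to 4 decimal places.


Squared Hellinger distance for Gaussians:
H^2 = 1 - sqrt(2*s1*s2/(s1^2+s2^2)) * exp(-(m1-m2)^2/(4*(s1^2+s2^2))).
s1^2 = 25, s2^2 = 1, s1^2+s2^2 = 26.
sqrt(2*5*1/(26)) = 0.620174.
(m1-m2)^2 = (-3)^2 = 9.
exp(-9/(4*26)) = exp(-0.086538) = 0.9171.
H^2 = 1 - 0.620174*0.9171 = 0.4312

0.4312


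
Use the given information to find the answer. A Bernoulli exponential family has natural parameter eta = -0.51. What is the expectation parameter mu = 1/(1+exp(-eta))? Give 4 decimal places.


Dual coordinate (expectation parameter) for Bernoulli:
mu = 1/(1+exp(-eta)).
eta = -0.51.
exp(-eta) = exp(0.51) = 1.665291.
mu = 1/(1+1.665291) = 0.3752

0.3752


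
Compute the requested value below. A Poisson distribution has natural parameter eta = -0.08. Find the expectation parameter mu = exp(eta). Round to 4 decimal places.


Expectation parameter for Poisson exponential family:
mu = exp(eta).
eta = -0.08.
mu = exp(-0.08) = 0.9231

0.9231


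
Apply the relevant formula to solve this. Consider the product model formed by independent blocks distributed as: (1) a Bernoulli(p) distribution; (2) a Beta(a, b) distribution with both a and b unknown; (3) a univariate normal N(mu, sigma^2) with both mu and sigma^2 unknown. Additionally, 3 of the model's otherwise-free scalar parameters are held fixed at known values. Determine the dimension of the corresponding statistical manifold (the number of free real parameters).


The dimension of a statistical manifold equals the number of free
(independent) real parameters of the model. For a product of independent
blocks the parameter counts add.
- Bernoulli (p): 1.
- Beta (a, b): 2.
- normal (mu, sigma^2): 2.
Total = 1 + 2 + 2 = 5.
3 parameter(s) fixed at known values: 5 - 3 = 2.
Dimension = 2

2


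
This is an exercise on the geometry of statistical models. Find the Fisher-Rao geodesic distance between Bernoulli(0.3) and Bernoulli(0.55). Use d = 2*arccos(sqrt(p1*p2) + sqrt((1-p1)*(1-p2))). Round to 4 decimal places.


Geodesic distance on Bernoulli manifold:
d(p1,p2) = 2*arccos(sqrt(p1*p2) + sqrt((1-p1)*(1-p2))).
sqrt(p1*p2) = sqrt(0.3*0.55) = 0.406202.
sqrt((1-p1)*(1-p2)) = sqrt(0.7*0.45) = 0.561249.
arg = 0.406202 + 0.561249 = 0.967451.
d = 2*arccos(0.967451) = 0.5117

0.5117


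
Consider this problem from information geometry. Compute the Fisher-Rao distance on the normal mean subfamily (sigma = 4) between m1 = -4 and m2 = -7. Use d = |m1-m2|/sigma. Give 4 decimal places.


On the fixed-variance normal subfamily, geodesic distance = |m1-m2|/sigma.
|-4 - -7| = 3.
sigma = 4.
d = 3/4 = 0.7500

0.7500


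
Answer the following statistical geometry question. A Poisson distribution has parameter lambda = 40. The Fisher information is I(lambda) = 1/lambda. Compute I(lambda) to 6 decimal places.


Fisher information for Poisson: I(lambda) = 1/lambda.
lambda = 40.
I(lambda) = 1/40 = 0.025000

0.025000


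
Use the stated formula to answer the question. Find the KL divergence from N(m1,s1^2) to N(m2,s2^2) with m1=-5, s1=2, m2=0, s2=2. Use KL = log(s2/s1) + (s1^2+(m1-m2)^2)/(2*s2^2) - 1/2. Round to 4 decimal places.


KL divergence between normal distributions:
KL = log(s2/s1) + (s1^2 + (m1-m2)^2)/(2*s2^2) - 1/2.
log(2/2) = 0.0.
(2^2 + (-5-0)^2)/(2*2^2) = (4 + 25)/8 = 3.625.
KL = 0.0 + 3.625 - 0.5 = 3.1250

3.1250


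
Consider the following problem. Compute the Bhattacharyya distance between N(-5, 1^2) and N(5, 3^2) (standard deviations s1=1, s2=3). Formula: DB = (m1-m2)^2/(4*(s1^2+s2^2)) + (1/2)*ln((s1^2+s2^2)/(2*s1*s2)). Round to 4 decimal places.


Bhattacharyya distance between two Gaussians:
DB = (m1-m2)^2/(4*(s1^2+s2^2)) + (1/2)*ln((s1^2+s2^2)/(2*s1*s2)).
(m1-m2)^2 = (-10)^2 = 100.
s1^2+s2^2 = 1 + 9 = 10.
term1 = 100/40 = 2.5.
term2 = 0.5*ln(10/6.0) = 0.255413.
DB = 2.5 + 0.255413 = 2.7554

2.7554


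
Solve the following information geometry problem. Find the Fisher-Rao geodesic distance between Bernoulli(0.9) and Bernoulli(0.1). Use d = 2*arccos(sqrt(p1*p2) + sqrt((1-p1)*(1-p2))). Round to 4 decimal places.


Geodesic distance on Bernoulli manifold:
d(p1,p2) = 2*arccos(sqrt(p1*p2) + sqrt((1-p1)*(1-p2))).
sqrt(p1*p2) = sqrt(0.9*0.1) = 0.3.
sqrt((1-p1)*(1-p2)) = sqrt(0.1*0.9) = 0.3.
arg = 0.3 + 0.3 = 0.6.
d = 2*arccos(0.6) = 1.8546

1.8546


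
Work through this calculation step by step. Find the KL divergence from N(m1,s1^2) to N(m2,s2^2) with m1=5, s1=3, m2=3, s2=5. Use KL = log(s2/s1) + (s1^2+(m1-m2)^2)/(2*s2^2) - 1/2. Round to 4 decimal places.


KL divergence between normal distributions:
KL = log(s2/s1) + (s1^2 + (m1-m2)^2)/(2*s2^2) - 1/2.
log(5/3) = 0.510826.
(3^2 + (5-3)^2)/(2*5^2) = (9 + 4)/50 = 0.26.
KL = 0.510826 + 0.26 - 0.5 = 0.2708

0.2708


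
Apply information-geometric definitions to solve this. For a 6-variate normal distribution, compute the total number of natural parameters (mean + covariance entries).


Exponential family dimension calculation:
For 6-dim MVN: mean has 6 params, covariance has 6*7/2 = 21 unique entries.
Total dim = 6 + 21 = 27.

27


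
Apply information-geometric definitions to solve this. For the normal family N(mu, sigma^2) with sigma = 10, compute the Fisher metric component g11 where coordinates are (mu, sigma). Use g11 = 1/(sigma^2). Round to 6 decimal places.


For the 2-parameter normal family, the Fisher metric has:
  g11 = 1/sigma^2, g22 = 2/sigma^2.
sigma = 10, sigma^2 = 100.
g11 = 0.010000

0.010000


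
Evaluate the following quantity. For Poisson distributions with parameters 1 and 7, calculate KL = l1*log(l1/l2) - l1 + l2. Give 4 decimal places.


KL divergence for Poisson:
KL = l1*log(l1/l2) - l1 + l2.
l1 = 1, l2 = 7.
log(1/7) = -1.94591.
l1*log(l1/l2) = 1 * -1.94591 = -1.94591.
KL = -1.94591 - 1 + 7 = 4.0541

4.0541


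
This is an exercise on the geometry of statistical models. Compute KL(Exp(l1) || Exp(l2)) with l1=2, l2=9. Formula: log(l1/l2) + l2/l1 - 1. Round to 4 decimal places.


KL divergence for exponential family:
KL = log(l1/l2) + l2/l1 - 1.
log(2/9) = -1.504077.
9/2 = 4.5.
KL = -1.504077 + 4.5 - 1 = 1.9959

1.9959


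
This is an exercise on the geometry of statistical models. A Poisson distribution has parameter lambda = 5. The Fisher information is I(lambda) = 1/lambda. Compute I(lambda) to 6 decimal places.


Fisher information for Poisson: I(lambda) = 1/lambda.
lambda = 5.
I(lambda) = 1/5 = 0.200000

0.200000


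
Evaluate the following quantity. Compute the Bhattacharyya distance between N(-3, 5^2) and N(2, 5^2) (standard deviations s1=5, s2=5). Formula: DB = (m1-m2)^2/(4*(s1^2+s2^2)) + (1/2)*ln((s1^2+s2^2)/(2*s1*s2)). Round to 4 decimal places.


Bhattacharyya distance between two Gaussians:
DB = (m1-m2)^2/(4*(s1^2+s2^2)) + (1/2)*ln((s1^2+s2^2)/(2*s1*s2)).
(m1-m2)^2 = (-5)^2 = 25.
s1^2+s2^2 = 25 + 25 = 50.
term1 = 25/200 = 0.125.
term2 = 0.5*ln(50/50.0) = 0.0.
DB = 0.125 + 0.0 = 0.1250

0.1250


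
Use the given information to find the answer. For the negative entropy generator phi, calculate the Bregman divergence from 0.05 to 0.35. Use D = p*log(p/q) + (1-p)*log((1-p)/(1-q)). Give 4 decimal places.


Bregman divergence with negative entropy generator:
D = p*log(p/q) + (1-p)*log((1-p)/(1-q)).
p = 0.05, q = 0.35.
p*log(p/q) = 0.05*log(0.05/0.35) = -0.097296.
(1-p)*log((1-p)/(1-q)) = 0.95*log(0.95/0.65) = 0.360515.
D = -0.097296 + 0.360515 = 0.2632

0.2632


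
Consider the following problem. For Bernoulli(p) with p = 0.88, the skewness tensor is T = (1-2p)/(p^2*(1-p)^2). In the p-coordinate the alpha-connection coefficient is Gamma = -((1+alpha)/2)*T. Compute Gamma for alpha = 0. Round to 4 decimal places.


Skewness (Amari-Chentsov) tensor: T = (1-2p)/(p^2*(1-p)^2).
p = 0.88, 1-2p = -0.76, p^2 = 0.7744, (1-p)^2 = 0.0144.
T = -0.76/(0.7744 * 0.0144) = -68.153122.
In the p-coordinate, Gamma^(alpha) = Gamma^(0) - (alpha/2)*T with Gamma^(0) = (1/2)*g'(p) = -T/2,
so Gamma^(alpha) = -((1+alpha)/2)*T.
alpha = 0, -(1+alpha)/2 = -0.5.
Gamma = -0.5 * -68.153122 = 34.0766

34.0766


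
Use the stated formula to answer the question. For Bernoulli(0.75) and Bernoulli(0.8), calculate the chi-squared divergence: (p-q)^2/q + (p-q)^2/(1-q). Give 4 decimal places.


Chi-squared divergence between Bernoulli distributions:
chi^2 = (p-q)^2/q + (p-q)^2/(1-q).
p = 0.75, q = 0.8, p-q = -0.05.
(p-q)^2 = 0.0025.
term1 = 0.0025/0.8 = 0.003125.
term2 = 0.0025/0.2 = 0.0125.
chi^2 = 0.003125 + 0.0125 = 0.0156

0.0156


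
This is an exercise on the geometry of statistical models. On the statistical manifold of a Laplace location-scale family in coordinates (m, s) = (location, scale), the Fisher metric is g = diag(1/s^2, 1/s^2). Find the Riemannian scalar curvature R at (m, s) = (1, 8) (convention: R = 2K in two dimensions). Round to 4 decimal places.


The metric has the form g = (A dm^2 + B ds^2)/s^2 with A = 1, B = 1.
Substitute u = sqrt(A/B)*m: g = B*(du^2 + ds^2)/s^2, i.e. B times the
Poincare upper half-plane metric, which has constant Gaussian curvature -1.
Scaling a 2D metric by a constant c divides the Gaussian curvature by c,
so K = -1/B = -1/(1) = -1.0000 everywhere (the point (m, s) = (1, 8) is irrelevant:
the curvature is constant).
Scalar curvature in dimension 2: R = 2K = -2/(1) = -2.0000.

-2.0000


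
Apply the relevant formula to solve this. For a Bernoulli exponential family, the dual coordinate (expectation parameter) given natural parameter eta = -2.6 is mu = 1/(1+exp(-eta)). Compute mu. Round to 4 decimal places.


Dual coordinate (expectation parameter) for Bernoulli:
mu = 1/(1+exp(-eta)).
eta = -2.6.
exp(-eta) = exp(2.6) = 13.463738.
mu = 1/(1+13.463738) = 0.0691

0.0691


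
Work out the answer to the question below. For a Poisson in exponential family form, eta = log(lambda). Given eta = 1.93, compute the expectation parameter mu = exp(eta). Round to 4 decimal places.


Expectation parameter for Poisson exponential family:
mu = exp(eta).
eta = 1.93.
mu = exp(1.93) = 6.8895

6.8895


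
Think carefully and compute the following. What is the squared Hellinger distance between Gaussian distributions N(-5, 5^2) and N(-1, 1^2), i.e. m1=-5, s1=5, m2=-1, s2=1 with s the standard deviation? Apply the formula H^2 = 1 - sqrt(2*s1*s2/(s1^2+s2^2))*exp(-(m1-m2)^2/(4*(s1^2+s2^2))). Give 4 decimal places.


Squared Hellinger distance for Gaussians:
H^2 = 1 - sqrt(2*s1*s2/(s1^2+s2^2)) * exp(-(m1-m2)^2/(4*(s1^2+s2^2))).
s1^2 = 25, s2^2 = 1, s1^2+s2^2 = 26.
sqrt(2*5*1/(26)) = 0.620174.
(m1-m2)^2 = (-4)^2 = 16.
exp(-16/(4*26)) = exp(-0.153846) = 0.857404.
H^2 = 1 - 0.620174*0.857404 = 0.4683

0.4683


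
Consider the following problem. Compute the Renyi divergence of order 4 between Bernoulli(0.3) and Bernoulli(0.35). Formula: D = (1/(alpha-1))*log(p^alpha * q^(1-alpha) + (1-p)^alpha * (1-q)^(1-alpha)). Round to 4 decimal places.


Renyi divergence of order alpha between Bernoulli distributions:
D = (1/(alpha-1))*log(p^alpha * q^(1-alpha) + (1-p)^alpha * (1-q)^(1-alpha)).
alpha = 4, p = 0.3, q = 0.35.
p^alpha * q^(1-alpha) = 0.3^4 * 0.35^-3 = 0.188921.
(1-p)^alpha * (1-q)^(1-alpha) = 0.7^4 * 0.65^-3 = 0.874283.
sum = 0.188921 + 0.874283 = 1.063204.
D = (1/3)*log(1.063204) = 0.0204

0.0204


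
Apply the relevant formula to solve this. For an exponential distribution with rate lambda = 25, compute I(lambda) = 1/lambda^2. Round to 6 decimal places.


Fisher information for exponential: I(lambda) = 1/lambda^2.
lambda = 25, lambda^2 = 625.
I = 1/625 = 0.001600

0.001600


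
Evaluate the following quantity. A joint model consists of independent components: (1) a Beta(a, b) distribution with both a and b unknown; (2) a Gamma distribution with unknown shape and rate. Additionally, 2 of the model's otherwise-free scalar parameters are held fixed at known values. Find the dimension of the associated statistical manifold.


The dimension of a statistical manifold equals the number of free
(independent) real parameters of the model. For a product of independent
blocks the parameter counts add.
- Beta (a, b): 2.
- Gamma (shape, rate): 2.
Total = 2 + 2 = 4.
2 parameter(s) fixed at known values: 4 - 2 = 2.
Dimension = 2

2


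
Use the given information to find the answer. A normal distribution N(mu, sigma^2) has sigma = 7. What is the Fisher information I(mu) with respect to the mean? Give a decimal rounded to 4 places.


The Fisher information for the mean of a normal distribution is I(mu) = 1/sigma^2.
sigma = 7, so sigma^2 = 49.
I(mu) = 1/49 = 0.0204

0.0204


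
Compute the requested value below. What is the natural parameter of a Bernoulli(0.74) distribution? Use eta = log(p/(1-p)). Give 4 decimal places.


Natural parameter for Bernoulli: eta = log(p/(1-p)).
p = 0.74, 1-p = 0.26.
p/(1-p) = 2.846154.
eta = log(2.846154) = 1.0460

1.0460


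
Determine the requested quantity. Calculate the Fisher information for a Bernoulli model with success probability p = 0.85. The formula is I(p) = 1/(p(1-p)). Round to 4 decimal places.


For Bernoulli(p), Fisher information is I(p) = 1/(p*(1-p)).
p = 0.85, 1-p = 0.15.
p*(1-p) = 0.1275.
I(p) = 1/0.1275 = 7.8431

7.8431


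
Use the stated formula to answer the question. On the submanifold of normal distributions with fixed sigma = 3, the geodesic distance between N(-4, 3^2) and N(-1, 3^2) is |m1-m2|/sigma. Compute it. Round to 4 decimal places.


On the fixed-variance normal subfamily, geodesic distance = |m1-m2|/sigma.
|-4 - -1| = 3.
sigma = 3.
d = 3/3 = 1.0000

1.0000


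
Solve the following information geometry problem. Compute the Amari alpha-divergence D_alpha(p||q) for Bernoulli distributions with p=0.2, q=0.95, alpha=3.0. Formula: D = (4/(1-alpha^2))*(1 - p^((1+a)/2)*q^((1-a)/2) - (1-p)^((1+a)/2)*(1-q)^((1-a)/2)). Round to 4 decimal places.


Amari alpha-divergence:
D = (4/(1-alpha^2))*(1 - p^((1+a)/2)*q^((1-a)/2) - (1-p)^((1+a)/2)*(1-q)^((1-a)/2)).
alpha = 3.0, p = 0.2, q = 0.95.
e1 = (1+alpha)/2 = 2.0, e2 = (1-alpha)/2 = -1.0.
t1 = p^e1 * q^e2 = 0.2^2.0 * 0.95^-1.0 = 0.042105.
t2 = (1-p)^e1 * (1-q)^e2 = 0.8^2.0 * 0.05^-1.0 = 12.8.
4/(1-alpha^2) = -0.5.
D = -0.5*(1 - 0.042105 - 12.8) = 5.9211

5.9211


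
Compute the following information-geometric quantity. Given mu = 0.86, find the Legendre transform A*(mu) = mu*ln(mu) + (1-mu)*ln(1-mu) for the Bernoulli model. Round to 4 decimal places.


Legendre transform for Bernoulli:
A*(mu) = mu*log(mu) + (1-mu)*log(1-mu).
mu = 0.86, 1-mu = 0.14.
mu*log(mu) = 0.86*log(0.86) = -0.129708.
(1-mu)*log(1-mu) = 0.14*log(0.14) = -0.275256.
A* = -0.129708 + -0.275256 = -0.4050

-0.4050


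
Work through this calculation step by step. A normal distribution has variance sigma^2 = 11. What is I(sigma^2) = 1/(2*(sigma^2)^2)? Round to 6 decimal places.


Fisher information for variance: I(sigma^2) = 1/(2*sigma^4).
sigma^2 = 11, so sigma^4 = 121.
I = 1/(2*121) = 1/242 = 0.004132

0.004132


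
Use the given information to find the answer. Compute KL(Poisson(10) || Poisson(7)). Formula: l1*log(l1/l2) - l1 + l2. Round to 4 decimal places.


KL divergence for Poisson:
KL = l1*log(l1/l2) - l1 + l2.
l1 = 10, l2 = 7.
log(10/7) = 0.356675.
l1*log(l1/l2) = 10 * 0.356675 = 3.566749.
KL = 3.566749 - 10 + 7 = 0.5667

0.5667


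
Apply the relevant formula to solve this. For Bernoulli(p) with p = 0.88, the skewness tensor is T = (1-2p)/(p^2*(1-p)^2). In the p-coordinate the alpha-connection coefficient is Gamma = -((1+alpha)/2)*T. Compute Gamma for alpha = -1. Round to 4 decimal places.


Skewness (Amari-Chentsov) tensor: T = (1-2p)/(p^2*(1-p)^2).
p = 0.88, 1-2p = -0.76, p^2 = 0.7744, (1-p)^2 = 0.0144.
T = -0.76/(0.7744 * 0.0144) = -68.153122.
In the p-coordinate, Gamma^(alpha) = Gamma^(0) - (alpha/2)*T with Gamma^(0) = (1/2)*g'(p) = -T/2,
so Gamma^(alpha) = -((1+alpha)/2)*T.
alpha = -1, -(1+alpha)/2 = 0.0.
Gamma = 0.0 * -68.153122 = 0.0000

0.0000


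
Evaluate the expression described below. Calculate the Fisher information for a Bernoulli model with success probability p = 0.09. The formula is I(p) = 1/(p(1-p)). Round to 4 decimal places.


For Bernoulli(p), Fisher information is I(p) = 1/(p*(1-p)).
p = 0.09, 1-p = 0.91.
p*(1-p) = 0.0819.
I(p) = 1/0.0819 = 12.2100

12.2100


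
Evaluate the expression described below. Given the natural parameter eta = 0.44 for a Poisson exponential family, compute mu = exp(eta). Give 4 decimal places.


Expectation parameter for Poisson exponential family:
mu = exp(eta).
eta = 0.44.
mu = exp(0.44) = 1.5527

1.5527


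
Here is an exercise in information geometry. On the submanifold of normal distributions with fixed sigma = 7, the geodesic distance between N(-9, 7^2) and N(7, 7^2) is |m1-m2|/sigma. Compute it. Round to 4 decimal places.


On the fixed-variance normal subfamily, geodesic distance = |m1-m2|/sigma.
|-9 - 7| = 16.
sigma = 7.
d = 16/7 = 2.2857

2.2857


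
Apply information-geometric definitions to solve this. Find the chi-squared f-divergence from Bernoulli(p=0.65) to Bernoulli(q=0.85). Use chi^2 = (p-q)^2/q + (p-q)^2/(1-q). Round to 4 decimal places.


Chi-squared divergence between Bernoulli distributions:
chi^2 = (p-q)^2/q + (p-q)^2/(1-q).
p = 0.65, q = 0.85, p-q = -0.2.
(p-q)^2 = 0.04.
term1 = 0.04/0.85 = 0.047059.
term2 = 0.04/0.15 = 0.266667.
chi^2 = 0.047059 + 0.266667 = 0.3137

0.3137


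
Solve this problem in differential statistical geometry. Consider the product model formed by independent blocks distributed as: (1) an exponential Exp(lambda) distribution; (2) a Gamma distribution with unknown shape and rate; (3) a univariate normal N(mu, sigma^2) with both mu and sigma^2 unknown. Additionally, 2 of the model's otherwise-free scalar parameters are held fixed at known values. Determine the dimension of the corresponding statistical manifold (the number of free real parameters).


The dimension of a statistical manifold equals the number of free
(independent) real parameters of the model. For a product of independent
blocks the parameter counts add.
- exponential (lambda): 1.
- Gamma (shape, rate): 2.
- normal (mu, sigma^2): 2.
Total = 1 + 2 + 2 = 5.
2 parameter(s) fixed at known values: 5 - 2 = 3.
Dimension = 3

3


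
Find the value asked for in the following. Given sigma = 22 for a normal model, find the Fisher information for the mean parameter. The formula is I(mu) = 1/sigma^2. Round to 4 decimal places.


The Fisher information for the mean of a normal distribution is I(mu) = 1/sigma^2.
sigma = 22, so sigma^2 = 484.
I(mu) = 1/484 = 0.0021

0.0021


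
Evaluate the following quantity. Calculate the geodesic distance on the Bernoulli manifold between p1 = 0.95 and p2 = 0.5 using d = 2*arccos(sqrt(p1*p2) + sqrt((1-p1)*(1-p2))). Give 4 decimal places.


Geodesic distance on Bernoulli manifold:
d(p1,p2) = 2*arccos(sqrt(p1*p2) + sqrt((1-p1)*(1-p2))).
sqrt(p1*p2) = sqrt(0.95*0.5) = 0.689202.
sqrt((1-p1)*(1-p2)) = sqrt(0.05*0.5) = 0.158114.
arg = 0.689202 + 0.158114 = 0.847316.
d = 2*arccos(0.847316) = 1.1198

1.1198


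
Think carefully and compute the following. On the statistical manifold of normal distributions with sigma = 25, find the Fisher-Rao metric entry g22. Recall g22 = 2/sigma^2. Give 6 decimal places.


For the 2-parameter normal family, the Fisher metric has:
  g11 = 1/sigma^2, g22 = 2/sigma^2.
sigma = 25, sigma^2 = 625.
g22 = 0.003200

0.003200


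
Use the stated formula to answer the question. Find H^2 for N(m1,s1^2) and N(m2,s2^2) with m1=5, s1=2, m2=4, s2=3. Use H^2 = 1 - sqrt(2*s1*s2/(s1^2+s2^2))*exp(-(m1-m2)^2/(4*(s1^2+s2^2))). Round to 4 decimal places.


Squared Hellinger distance for Gaussians:
H^2 = 1 - sqrt(2*s1*s2/(s1^2+s2^2)) * exp(-(m1-m2)^2/(4*(s1^2+s2^2))).
s1^2 = 4, s2^2 = 9, s1^2+s2^2 = 13.
sqrt(2*2*3/(13)) = 0.960769.
(m1-m2)^2 = (1)^2 = 1.
exp(-1/(4*13)) = exp(-0.019231) = 0.980953.
H^2 = 1 - 0.960769*0.980953 = 0.0575

0.0575


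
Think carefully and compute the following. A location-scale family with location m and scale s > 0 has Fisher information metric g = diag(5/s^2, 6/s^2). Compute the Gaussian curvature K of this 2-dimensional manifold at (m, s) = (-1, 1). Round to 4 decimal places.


The metric has the form g = (A dm^2 + B ds^2)/s^2 with A = 5, B = 6.
Substitute u = sqrt(A/B)*m: g = B*(du^2 + ds^2)/s^2, i.e. B times the
Poincare upper half-plane metric, which has constant Gaussian curvature -1.
Scaling a 2D metric by a constant c divides the Gaussian curvature by c,
so K = -1/B = -1/(6) = -0.1667 everywhere (the point (m, s) = (-1, 1) is irrelevant:
the curvature is constant).
The requested Gaussian curvature is K = -0.1667.

-0.1667


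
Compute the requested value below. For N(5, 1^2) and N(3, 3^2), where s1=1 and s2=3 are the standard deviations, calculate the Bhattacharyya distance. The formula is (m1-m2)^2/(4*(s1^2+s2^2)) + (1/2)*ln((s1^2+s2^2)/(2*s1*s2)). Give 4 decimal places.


Bhattacharyya distance between two Gaussians:
DB = (m1-m2)^2/(4*(s1^2+s2^2)) + (1/2)*ln((s1^2+s2^2)/(2*s1*s2)).
(m1-m2)^2 = (2)^2 = 4.
s1^2+s2^2 = 1 + 9 = 10.
term1 = 4/40 = 0.1.
term2 = 0.5*ln(10/6.0) = 0.255413.
DB = 0.1 + 0.255413 = 0.3554

0.3554


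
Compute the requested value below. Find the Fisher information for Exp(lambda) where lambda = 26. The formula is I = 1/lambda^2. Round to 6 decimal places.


Fisher information for exponential: I(lambda) = 1/lambda^2.
lambda = 26, lambda^2 = 676.
I = 1/676 = 0.001479

0.001479


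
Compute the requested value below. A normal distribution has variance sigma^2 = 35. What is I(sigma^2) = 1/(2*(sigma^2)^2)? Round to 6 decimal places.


Fisher information for variance: I(sigma^2) = 1/(2*sigma^4).
sigma^2 = 35, so sigma^4 = 1225.
I = 1/(2*1225) = 1/2450 = 0.000408

0.000408


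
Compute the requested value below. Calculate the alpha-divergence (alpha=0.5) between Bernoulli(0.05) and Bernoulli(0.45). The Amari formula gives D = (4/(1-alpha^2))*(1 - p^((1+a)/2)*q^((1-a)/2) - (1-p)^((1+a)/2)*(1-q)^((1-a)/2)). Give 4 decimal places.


Amari alpha-divergence:
D = (4/(1-alpha^2))*(1 - p^((1+a)/2)*q^((1-a)/2) - (1-p)^((1+a)/2)*(1-q)^((1-a)/2)).
alpha = 0.5, p = 0.05, q = 0.45.
e1 = (1+alpha)/2 = 0.75, e2 = (1-alpha)/2 = 0.25.
t1 = p^e1 * q^e2 = 0.05^0.75 * 0.45^0.25 = 0.086603.
t2 = (1-p)^e1 * (1-q)^e2 = 0.95^0.75 * 0.55^0.25 = 0.828673.
4/(1-alpha^2) = 5.333333.
D = 5.333333*(1 - 0.086603 - 0.828673) = 0.4519

0.4519


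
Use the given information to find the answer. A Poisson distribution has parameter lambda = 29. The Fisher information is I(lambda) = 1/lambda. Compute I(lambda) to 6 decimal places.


Fisher information for Poisson: I(lambda) = 1/lambda.
lambda = 29.
I(lambda) = 1/29 = 0.034483

0.034483


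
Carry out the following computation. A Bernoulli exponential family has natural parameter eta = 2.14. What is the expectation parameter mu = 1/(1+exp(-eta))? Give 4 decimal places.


Dual coordinate (expectation parameter) for Bernoulli:
mu = 1/(1+exp(-eta)).
eta = 2.14.
exp(-eta) = exp(-2.14) = 0.117655.
mu = 1/(1+0.117655) = 0.8947

0.8947


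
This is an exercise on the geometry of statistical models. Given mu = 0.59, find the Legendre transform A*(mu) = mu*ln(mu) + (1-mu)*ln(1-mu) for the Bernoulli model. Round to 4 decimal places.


Legendre transform for Bernoulli:
A*(mu) = mu*log(mu) + (1-mu)*log(1-mu).
mu = 0.59, 1-mu = 0.41.
mu*log(mu) = 0.59*log(0.59) = -0.311303.
(1-mu)*log(1-mu) = 0.41*log(0.41) = -0.365555.
A* = -0.311303 + -0.365555 = -0.6769

-0.6769


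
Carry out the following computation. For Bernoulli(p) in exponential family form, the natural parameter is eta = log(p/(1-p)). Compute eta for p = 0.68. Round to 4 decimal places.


Natural parameter for Bernoulli: eta = log(p/(1-p)).
p = 0.68, 1-p = 0.32.
p/(1-p) = 2.125.
eta = log(2.125) = 0.7538

0.7538


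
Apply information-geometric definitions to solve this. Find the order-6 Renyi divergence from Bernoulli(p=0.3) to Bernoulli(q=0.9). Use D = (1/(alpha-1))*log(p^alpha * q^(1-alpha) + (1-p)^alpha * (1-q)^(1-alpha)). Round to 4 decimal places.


Renyi divergence of order alpha between Bernoulli distributions:
D = (1/(alpha-1))*log(p^alpha * q^(1-alpha) + (1-p)^alpha * (1-q)^(1-alpha)).
alpha = 6, p = 0.3, q = 0.9.
p^alpha * q^(1-alpha) = 0.3^6 * 0.9^-5 = 0.001235.
(1-p)^alpha * (1-q)^(1-alpha) = 0.7^6 * 0.1^-5 = 11764.9.
sum = 0.001235 + 11764.9 = 11764.901235.
D = (1/5)*log(11764.901235) = 1.8746

1.8746


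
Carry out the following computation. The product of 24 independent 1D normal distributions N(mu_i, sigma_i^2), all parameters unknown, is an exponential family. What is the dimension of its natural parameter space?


Exponential family dimension calculation:
Each univariate normal has two natural parameters (mu/sigma^2 and -1/(2 sigma^2)).
With 24 independent components, dim = 2 * 24 = 48.

48


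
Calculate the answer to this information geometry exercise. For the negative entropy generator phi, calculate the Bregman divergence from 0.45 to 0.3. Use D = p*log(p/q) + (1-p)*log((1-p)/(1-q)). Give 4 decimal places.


Bregman divergence with negative entropy generator:
D = p*log(p/q) + (1-p)*log((1-p)/(1-q)).
p = 0.45, q = 0.3.
p*log(p/q) = 0.45*log(0.45/0.3) = 0.182459.
(1-p)*log((1-p)/(1-q)) = 0.55*log(0.55/0.7) = -0.132639.
D = 0.182459 + -0.132639 = 0.0498

0.0498
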